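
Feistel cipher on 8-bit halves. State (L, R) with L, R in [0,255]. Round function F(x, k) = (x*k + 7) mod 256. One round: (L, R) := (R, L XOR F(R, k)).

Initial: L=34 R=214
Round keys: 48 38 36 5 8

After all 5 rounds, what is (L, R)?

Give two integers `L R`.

Round 1 (k=48): L=214 R=5
Round 2 (k=38): L=5 R=19
Round 3 (k=36): L=19 R=182
Round 4 (k=5): L=182 R=134
Round 5 (k=8): L=134 R=129

Answer: 134 129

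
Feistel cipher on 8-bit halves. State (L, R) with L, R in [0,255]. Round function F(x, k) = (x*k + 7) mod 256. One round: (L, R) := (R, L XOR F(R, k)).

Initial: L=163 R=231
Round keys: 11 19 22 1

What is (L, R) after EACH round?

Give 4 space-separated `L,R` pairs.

Round 1 (k=11): L=231 R=87
Round 2 (k=19): L=87 R=155
Round 3 (k=22): L=155 R=14
Round 4 (k=1): L=14 R=142

Answer: 231,87 87,155 155,14 14,142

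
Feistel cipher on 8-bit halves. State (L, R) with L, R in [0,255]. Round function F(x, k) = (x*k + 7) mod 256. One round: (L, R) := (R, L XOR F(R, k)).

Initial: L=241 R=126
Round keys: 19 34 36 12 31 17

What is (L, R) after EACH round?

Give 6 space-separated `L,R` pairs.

Round 1 (k=19): L=126 R=144
Round 2 (k=34): L=144 R=89
Round 3 (k=36): L=89 R=27
Round 4 (k=12): L=27 R=18
Round 5 (k=31): L=18 R=46
Round 6 (k=17): L=46 R=7

Answer: 126,144 144,89 89,27 27,18 18,46 46,7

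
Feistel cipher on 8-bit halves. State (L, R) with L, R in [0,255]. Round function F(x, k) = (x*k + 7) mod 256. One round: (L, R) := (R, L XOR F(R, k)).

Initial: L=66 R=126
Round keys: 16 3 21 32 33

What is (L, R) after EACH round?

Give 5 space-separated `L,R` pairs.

Answer: 126,165 165,136 136,138 138,207 207,60

Derivation:
Round 1 (k=16): L=126 R=165
Round 2 (k=3): L=165 R=136
Round 3 (k=21): L=136 R=138
Round 4 (k=32): L=138 R=207
Round 5 (k=33): L=207 R=60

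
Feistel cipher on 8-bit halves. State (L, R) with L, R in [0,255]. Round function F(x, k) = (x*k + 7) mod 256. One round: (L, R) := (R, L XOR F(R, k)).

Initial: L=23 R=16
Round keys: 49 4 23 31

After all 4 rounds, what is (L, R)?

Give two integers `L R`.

Round 1 (k=49): L=16 R=0
Round 2 (k=4): L=0 R=23
Round 3 (k=23): L=23 R=24
Round 4 (k=31): L=24 R=248

Answer: 24 248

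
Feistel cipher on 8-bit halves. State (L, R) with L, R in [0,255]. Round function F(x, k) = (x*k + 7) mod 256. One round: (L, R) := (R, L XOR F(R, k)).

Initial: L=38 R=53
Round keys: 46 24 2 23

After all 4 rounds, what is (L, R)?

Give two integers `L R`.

Answer: 208 141

Derivation:
Round 1 (k=46): L=53 R=171
Round 2 (k=24): L=171 R=58
Round 3 (k=2): L=58 R=208
Round 4 (k=23): L=208 R=141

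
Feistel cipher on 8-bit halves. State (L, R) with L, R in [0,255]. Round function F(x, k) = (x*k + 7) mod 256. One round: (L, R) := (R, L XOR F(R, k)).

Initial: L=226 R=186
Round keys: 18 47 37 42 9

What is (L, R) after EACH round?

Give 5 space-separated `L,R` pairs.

Round 1 (k=18): L=186 R=249
Round 2 (k=47): L=249 R=4
Round 3 (k=37): L=4 R=98
Round 4 (k=42): L=98 R=31
Round 5 (k=9): L=31 R=124

Answer: 186,249 249,4 4,98 98,31 31,124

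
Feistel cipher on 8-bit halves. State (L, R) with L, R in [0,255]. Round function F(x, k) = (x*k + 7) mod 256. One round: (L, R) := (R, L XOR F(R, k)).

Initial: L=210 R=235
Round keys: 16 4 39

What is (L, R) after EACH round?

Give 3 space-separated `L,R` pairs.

Round 1 (k=16): L=235 R=101
Round 2 (k=4): L=101 R=112
Round 3 (k=39): L=112 R=114

Answer: 235,101 101,112 112,114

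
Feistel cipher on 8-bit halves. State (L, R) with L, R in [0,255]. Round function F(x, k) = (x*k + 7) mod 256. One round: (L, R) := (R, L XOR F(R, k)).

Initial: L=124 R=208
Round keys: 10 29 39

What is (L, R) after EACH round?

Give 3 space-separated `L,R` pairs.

Answer: 208,91 91,134 134,42

Derivation:
Round 1 (k=10): L=208 R=91
Round 2 (k=29): L=91 R=134
Round 3 (k=39): L=134 R=42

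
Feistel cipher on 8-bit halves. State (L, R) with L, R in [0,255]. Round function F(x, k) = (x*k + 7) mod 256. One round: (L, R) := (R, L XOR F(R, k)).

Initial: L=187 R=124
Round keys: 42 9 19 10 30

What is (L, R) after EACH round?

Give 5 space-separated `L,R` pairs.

Answer: 124,228 228,119 119,56 56,64 64,191

Derivation:
Round 1 (k=42): L=124 R=228
Round 2 (k=9): L=228 R=119
Round 3 (k=19): L=119 R=56
Round 4 (k=10): L=56 R=64
Round 5 (k=30): L=64 R=191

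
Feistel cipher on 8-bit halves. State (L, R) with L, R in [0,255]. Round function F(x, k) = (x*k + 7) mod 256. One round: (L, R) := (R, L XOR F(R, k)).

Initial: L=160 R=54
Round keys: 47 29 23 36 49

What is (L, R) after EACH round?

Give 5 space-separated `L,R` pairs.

Answer: 54,81 81,2 2,100 100,21 21,104

Derivation:
Round 1 (k=47): L=54 R=81
Round 2 (k=29): L=81 R=2
Round 3 (k=23): L=2 R=100
Round 4 (k=36): L=100 R=21
Round 5 (k=49): L=21 R=104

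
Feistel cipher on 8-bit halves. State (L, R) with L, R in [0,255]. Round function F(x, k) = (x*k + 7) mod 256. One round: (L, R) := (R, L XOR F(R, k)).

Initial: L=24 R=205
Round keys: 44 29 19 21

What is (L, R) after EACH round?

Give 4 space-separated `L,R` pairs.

Answer: 205,91 91,155 155,211 211,205

Derivation:
Round 1 (k=44): L=205 R=91
Round 2 (k=29): L=91 R=155
Round 3 (k=19): L=155 R=211
Round 4 (k=21): L=211 R=205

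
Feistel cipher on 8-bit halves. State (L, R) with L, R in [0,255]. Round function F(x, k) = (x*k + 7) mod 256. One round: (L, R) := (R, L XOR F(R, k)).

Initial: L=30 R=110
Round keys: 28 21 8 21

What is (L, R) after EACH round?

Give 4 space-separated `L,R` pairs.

Answer: 110,17 17,2 2,6 6,135

Derivation:
Round 1 (k=28): L=110 R=17
Round 2 (k=21): L=17 R=2
Round 3 (k=8): L=2 R=6
Round 4 (k=21): L=6 R=135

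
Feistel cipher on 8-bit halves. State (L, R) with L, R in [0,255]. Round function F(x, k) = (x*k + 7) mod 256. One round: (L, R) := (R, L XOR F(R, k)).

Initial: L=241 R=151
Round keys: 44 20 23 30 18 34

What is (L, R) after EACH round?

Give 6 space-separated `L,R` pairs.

Answer: 151,10 10,88 88,229 229,133 133,132 132,10

Derivation:
Round 1 (k=44): L=151 R=10
Round 2 (k=20): L=10 R=88
Round 3 (k=23): L=88 R=229
Round 4 (k=30): L=229 R=133
Round 5 (k=18): L=133 R=132
Round 6 (k=34): L=132 R=10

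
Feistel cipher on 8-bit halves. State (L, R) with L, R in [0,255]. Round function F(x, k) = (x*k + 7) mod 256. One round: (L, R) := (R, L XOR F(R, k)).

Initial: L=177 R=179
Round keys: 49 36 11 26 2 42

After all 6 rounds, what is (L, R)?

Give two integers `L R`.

Answer: 217 30

Derivation:
Round 1 (k=49): L=179 R=251
Round 2 (k=36): L=251 R=224
Round 3 (k=11): L=224 R=92
Round 4 (k=26): L=92 R=191
Round 5 (k=2): L=191 R=217
Round 6 (k=42): L=217 R=30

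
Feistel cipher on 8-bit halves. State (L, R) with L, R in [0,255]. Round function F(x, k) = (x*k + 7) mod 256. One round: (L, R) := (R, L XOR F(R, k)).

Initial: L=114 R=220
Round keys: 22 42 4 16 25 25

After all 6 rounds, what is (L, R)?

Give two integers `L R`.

Answer: 239 44

Derivation:
Round 1 (k=22): L=220 R=157
Round 2 (k=42): L=157 R=21
Round 3 (k=4): L=21 R=198
Round 4 (k=16): L=198 R=114
Round 5 (k=25): L=114 R=239
Round 6 (k=25): L=239 R=44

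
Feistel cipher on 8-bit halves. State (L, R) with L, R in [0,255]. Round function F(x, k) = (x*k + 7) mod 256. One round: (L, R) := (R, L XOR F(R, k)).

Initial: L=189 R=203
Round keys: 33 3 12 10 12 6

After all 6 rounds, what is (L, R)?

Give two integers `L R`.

Answer: 51 201

Derivation:
Round 1 (k=33): L=203 R=143
Round 2 (k=3): L=143 R=127
Round 3 (k=12): L=127 R=116
Round 4 (k=10): L=116 R=240
Round 5 (k=12): L=240 R=51
Round 6 (k=6): L=51 R=201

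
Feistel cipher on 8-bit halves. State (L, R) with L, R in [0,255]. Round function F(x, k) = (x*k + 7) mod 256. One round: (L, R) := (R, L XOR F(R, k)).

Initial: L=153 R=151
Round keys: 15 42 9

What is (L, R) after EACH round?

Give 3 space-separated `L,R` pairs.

Answer: 151,121 121,118 118,84

Derivation:
Round 1 (k=15): L=151 R=121
Round 2 (k=42): L=121 R=118
Round 3 (k=9): L=118 R=84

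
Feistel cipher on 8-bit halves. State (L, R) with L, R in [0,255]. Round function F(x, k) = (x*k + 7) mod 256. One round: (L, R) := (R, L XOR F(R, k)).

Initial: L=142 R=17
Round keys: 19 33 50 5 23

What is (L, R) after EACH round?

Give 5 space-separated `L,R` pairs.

Answer: 17,196 196,90 90,95 95,184 184,208

Derivation:
Round 1 (k=19): L=17 R=196
Round 2 (k=33): L=196 R=90
Round 3 (k=50): L=90 R=95
Round 4 (k=5): L=95 R=184
Round 5 (k=23): L=184 R=208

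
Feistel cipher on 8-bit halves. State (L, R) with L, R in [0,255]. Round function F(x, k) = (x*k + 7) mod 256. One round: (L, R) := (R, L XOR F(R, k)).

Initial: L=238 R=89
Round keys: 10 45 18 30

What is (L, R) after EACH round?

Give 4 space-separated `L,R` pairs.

Round 1 (k=10): L=89 R=111
Round 2 (k=45): L=111 R=211
Round 3 (k=18): L=211 R=178
Round 4 (k=30): L=178 R=48

Answer: 89,111 111,211 211,178 178,48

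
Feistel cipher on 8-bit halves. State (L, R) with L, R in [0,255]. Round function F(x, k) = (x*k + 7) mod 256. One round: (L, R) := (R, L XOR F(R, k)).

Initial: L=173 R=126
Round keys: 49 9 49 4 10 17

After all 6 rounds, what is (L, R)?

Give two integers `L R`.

Answer: 67 76

Derivation:
Round 1 (k=49): L=126 R=136
Round 2 (k=9): L=136 R=177
Round 3 (k=49): L=177 R=96
Round 4 (k=4): L=96 R=54
Round 5 (k=10): L=54 R=67
Round 6 (k=17): L=67 R=76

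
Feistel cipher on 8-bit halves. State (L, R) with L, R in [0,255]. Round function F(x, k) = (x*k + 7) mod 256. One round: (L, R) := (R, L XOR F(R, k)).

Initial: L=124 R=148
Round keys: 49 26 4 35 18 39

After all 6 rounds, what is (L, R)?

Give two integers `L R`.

Answer: 39 186

Derivation:
Round 1 (k=49): L=148 R=39
Round 2 (k=26): L=39 R=105
Round 3 (k=4): L=105 R=140
Round 4 (k=35): L=140 R=66
Round 5 (k=18): L=66 R=39
Round 6 (k=39): L=39 R=186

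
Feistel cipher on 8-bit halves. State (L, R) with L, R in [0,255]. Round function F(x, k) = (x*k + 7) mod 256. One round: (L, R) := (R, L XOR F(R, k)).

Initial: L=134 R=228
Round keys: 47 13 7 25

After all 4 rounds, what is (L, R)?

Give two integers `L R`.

Answer: 254 25

Derivation:
Round 1 (k=47): L=228 R=101
Round 2 (k=13): L=101 R=204
Round 3 (k=7): L=204 R=254
Round 4 (k=25): L=254 R=25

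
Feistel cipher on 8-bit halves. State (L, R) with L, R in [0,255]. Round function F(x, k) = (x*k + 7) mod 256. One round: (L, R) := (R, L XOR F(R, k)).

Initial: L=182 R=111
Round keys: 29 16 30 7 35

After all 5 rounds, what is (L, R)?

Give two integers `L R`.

Answer: 236 208

Derivation:
Round 1 (k=29): L=111 R=44
Round 2 (k=16): L=44 R=168
Round 3 (k=30): L=168 R=155
Round 4 (k=7): L=155 R=236
Round 5 (k=35): L=236 R=208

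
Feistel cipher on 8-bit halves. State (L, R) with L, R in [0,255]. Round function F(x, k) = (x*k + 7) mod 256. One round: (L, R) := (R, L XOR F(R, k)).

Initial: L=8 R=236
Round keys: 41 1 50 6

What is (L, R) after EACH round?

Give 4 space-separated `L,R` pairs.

Round 1 (k=41): L=236 R=219
Round 2 (k=1): L=219 R=14
Round 3 (k=50): L=14 R=24
Round 4 (k=6): L=24 R=153

Answer: 236,219 219,14 14,24 24,153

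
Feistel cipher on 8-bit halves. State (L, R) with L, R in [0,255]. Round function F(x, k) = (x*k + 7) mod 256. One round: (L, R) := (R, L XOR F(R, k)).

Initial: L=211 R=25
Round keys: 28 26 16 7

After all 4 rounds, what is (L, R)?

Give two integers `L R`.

Answer: 247 118

Derivation:
Round 1 (k=28): L=25 R=16
Round 2 (k=26): L=16 R=190
Round 3 (k=16): L=190 R=247
Round 4 (k=7): L=247 R=118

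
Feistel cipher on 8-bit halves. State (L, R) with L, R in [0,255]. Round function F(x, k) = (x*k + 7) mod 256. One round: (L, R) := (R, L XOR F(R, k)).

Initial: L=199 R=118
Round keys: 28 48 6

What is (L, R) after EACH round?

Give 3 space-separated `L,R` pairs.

Answer: 118,40 40,241 241,133

Derivation:
Round 1 (k=28): L=118 R=40
Round 2 (k=48): L=40 R=241
Round 3 (k=6): L=241 R=133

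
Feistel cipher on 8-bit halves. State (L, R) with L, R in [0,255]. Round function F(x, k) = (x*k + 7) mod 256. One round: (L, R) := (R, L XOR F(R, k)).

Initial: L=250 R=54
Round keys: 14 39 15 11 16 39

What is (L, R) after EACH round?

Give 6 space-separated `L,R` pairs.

Answer: 54,1 1,24 24,110 110,217 217,249 249,47

Derivation:
Round 1 (k=14): L=54 R=1
Round 2 (k=39): L=1 R=24
Round 3 (k=15): L=24 R=110
Round 4 (k=11): L=110 R=217
Round 5 (k=16): L=217 R=249
Round 6 (k=39): L=249 R=47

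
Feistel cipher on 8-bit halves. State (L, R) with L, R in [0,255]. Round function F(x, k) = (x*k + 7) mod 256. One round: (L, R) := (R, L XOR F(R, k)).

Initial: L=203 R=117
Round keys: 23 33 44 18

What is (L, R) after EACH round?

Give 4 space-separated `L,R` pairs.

Round 1 (k=23): L=117 R=65
Round 2 (k=33): L=65 R=29
Round 3 (k=44): L=29 R=66
Round 4 (k=18): L=66 R=182

Answer: 117,65 65,29 29,66 66,182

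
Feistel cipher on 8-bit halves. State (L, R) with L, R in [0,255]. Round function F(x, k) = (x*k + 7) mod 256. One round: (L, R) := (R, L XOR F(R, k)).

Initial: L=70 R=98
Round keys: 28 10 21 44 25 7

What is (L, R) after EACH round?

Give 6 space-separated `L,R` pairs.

Round 1 (k=28): L=98 R=249
Round 2 (k=10): L=249 R=163
Round 3 (k=21): L=163 R=159
Round 4 (k=44): L=159 R=248
Round 5 (k=25): L=248 R=160
Round 6 (k=7): L=160 R=159

Answer: 98,249 249,163 163,159 159,248 248,160 160,159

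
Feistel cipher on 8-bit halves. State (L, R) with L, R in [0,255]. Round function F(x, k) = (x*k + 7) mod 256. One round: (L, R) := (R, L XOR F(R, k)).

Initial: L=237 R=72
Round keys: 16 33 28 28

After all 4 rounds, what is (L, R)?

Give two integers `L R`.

Answer: 41 122

Derivation:
Round 1 (k=16): L=72 R=106
Round 2 (k=33): L=106 R=249
Round 3 (k=28): L=249 R=41
Round 4 (k=28): L=41 R=122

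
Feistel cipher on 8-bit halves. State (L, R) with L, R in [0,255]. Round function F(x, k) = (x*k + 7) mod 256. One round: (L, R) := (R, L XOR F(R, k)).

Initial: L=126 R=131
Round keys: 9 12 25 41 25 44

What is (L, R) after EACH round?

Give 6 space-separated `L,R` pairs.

Answer: 131,220 220,212 212,103 103,82 82,110 110,189

Derivation:
Round 1 (k=9): L=131 R=220
Round 2 (k=12): L=220 R=212
Round 3 (k=25): L=212 R=103
Round 4 (k=41): L=103 R=82
Round 5 (k=25): L=82 R=110
Round 6 (k=44): L=110 R=189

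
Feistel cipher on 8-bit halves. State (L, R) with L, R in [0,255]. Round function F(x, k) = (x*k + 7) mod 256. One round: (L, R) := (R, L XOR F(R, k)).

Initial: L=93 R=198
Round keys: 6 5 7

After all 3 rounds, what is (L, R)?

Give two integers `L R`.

Round 1 (k=6): L=198 R=246
Round 2 (k=5): L=246 R=19
Round 3 (k=7): L=19 R=122

Answer: 19 122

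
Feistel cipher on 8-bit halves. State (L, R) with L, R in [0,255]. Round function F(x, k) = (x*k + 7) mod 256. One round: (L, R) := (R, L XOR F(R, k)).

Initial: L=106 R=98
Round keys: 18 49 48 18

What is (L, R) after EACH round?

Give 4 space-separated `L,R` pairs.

Round 1 (k=18): L=98 R=129
Round 2 (k=49): L=129 R=218
Round 3 (k=48): L=218 R=102
Round 4 (k=18): L=102 R=233

Answer: 98,129 129,218 218,102 102,233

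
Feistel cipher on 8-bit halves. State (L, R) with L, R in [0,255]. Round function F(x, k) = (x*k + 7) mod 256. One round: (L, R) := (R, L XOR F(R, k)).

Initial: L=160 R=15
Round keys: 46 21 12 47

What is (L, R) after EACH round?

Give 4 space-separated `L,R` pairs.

Round 1 (k=46): L=15 R=25
Round 2 (k=21): L=25 R=27
Round 3 (k=12): L=27 R=82
Round 4 (k=47): L=82 R=14

Answer: 15,25 25,27 27,82 82,14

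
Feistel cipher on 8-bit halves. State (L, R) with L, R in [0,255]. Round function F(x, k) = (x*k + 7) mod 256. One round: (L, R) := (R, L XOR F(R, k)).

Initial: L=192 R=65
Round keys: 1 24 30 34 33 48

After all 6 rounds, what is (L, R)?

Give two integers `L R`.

Round 1 (k=1): L=65 R=136
Round 2 (k=24): L=136 R=134
Round 3 (k=30): L=134 R=51
Round 4 (k=34): L=51 R=75
Round 5 (k=33): L=75 R=129
Round 6 (k=48): L=129 R=124

Answer: 129 124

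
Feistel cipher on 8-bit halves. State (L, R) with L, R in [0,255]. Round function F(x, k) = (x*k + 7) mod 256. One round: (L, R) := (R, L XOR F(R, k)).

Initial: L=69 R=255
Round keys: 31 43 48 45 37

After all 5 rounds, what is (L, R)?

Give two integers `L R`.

Round 1 (k=31): L=255 R=173
Round 2 (k=43): L=173 R=233
Round 3 (k=48): L=233 R=26
Round 4 (k=45): L=26 R=112
Round 5 (k=37): L=112 R=45

Answer: 112 45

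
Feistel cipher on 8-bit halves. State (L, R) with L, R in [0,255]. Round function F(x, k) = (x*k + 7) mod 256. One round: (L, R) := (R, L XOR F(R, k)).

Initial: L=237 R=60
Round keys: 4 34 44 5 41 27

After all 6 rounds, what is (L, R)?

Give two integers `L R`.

Answer: 139 91

Derivation:
Round 1 (k=4): L=60 R=26
Round 2 (k=34): L=26 R=71
Round 3 (k=44): L=71 R=33
Round 4 (k=5): L=33 R=235
Round 5 (k=41): L=235 R=139
Round 6 (k=27): L=139 R=91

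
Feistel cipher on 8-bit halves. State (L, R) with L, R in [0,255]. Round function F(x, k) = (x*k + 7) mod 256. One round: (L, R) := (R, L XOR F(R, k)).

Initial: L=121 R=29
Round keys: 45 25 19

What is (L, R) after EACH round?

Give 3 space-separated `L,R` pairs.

Round 1 (k=45): L=29 R=89
Round 2 (k=25): L=89 R=165
Round 3 (k=19): L=165 R=31

Answer: 29,89 89,165 165,31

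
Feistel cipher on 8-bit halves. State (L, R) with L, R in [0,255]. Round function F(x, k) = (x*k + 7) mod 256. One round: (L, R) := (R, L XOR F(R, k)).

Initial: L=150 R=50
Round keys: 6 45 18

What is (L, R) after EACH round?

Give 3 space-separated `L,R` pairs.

Answer: 50,165 165,58 58,190

Derivation:
Round 1 (k=6): L=50 R=165
Round 2 (k=45): L=165 R=58
Round 3 (k=18): L=58 R=190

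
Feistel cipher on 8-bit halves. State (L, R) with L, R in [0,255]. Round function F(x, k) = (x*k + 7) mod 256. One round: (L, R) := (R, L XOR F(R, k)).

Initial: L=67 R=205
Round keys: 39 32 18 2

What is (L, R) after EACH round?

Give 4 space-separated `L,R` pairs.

Round 1 (k=39): L=205 R=1
Round 2 (k=32): L=1 R=234
Round 3 (k=18): L=234 R=122
Round 4 (k=2): L=122 R=17

Answer: 205,1 1,234 234,122 122,17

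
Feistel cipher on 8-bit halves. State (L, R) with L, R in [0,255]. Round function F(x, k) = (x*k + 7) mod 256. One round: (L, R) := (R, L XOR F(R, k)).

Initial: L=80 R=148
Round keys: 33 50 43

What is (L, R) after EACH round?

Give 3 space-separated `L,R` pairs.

Answer: 148,75 75,57 57,209

Derivation:
Round 1 (k=33): L=148 R=75
Round 2 (k=50): L=75 R=57
Round 3 (k=43): L=57 R=209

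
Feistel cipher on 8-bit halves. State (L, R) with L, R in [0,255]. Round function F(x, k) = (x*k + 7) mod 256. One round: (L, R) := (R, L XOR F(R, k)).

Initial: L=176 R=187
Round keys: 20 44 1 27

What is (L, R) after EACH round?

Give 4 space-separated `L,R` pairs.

Round 1 (k=20): L=187 R=19
Round 2 (k=44): L=19 R=240
Round 3 (k=1): L=240 R=228
Round 4 (k=27): L=228 R=227

Answer: 187,19 19,240 240,228 228,227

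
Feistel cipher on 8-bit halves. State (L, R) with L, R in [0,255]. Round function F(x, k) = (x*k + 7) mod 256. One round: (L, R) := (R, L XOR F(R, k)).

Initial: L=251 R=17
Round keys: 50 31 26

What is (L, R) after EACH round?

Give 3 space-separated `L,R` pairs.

Answer: 17,162 162,180 180,237

Derivation:
Round 1 (k=50): L=17 R=162
Round 2 (k=31): L=162 R=180
Round 3 (k=26): L=180 R=237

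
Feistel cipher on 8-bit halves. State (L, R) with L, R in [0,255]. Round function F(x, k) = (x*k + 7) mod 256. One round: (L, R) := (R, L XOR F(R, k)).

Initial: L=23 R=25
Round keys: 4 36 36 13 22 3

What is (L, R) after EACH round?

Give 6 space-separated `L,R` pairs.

Round 1 (k=4): L=25 R=124
Round 2 (k=36): L=124 R=110
Round 3 (k=36): L=110 R=3
Round 4 (k=13): L=3 R=64
Round 5 (k=22): L=64 R=132
Round 6 (k=3): L=132 R=211

Answer: 25,124 124,110 110,3 3,64 64,132 132,211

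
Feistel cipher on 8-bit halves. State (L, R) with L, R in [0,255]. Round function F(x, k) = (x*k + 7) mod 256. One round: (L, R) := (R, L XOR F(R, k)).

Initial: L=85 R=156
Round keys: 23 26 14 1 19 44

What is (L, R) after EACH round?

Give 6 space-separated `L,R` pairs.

Round 1 (k=23): L=156 R=94
Round 2 (k=26): L=94 R=15
Round 3 (k=14): L=15 R=135
Round 4 (k=1): L=135 R=129
Round 5 (k=19): L=129 R=29
Round 6 (k=44): L=29 R=130

Answer: 156,94 94,15 15,135 135,129 129,29 29,130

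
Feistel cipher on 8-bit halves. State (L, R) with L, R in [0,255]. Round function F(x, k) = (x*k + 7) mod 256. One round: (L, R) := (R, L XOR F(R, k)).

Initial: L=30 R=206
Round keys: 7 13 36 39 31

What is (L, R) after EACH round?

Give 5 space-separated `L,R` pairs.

Round 1 (k=7): L=206 R=183
Round 2 (k=13): L=183 R=156
Round 3 (k=36): L=156 R=64
Round 4 (k=39): L=64 R=91
Round 5 (k=31): L=91 R=76

Answer: 206,183 183,156 156,64 64,91 91,76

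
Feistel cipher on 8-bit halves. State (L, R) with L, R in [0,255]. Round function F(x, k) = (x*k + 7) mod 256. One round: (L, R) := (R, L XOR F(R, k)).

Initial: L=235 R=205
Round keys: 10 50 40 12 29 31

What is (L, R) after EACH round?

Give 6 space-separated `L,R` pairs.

Answer: 205,226 226,230 230,21 21,229 229,237 237,95

Derivation:
Round 1 (k=10): L=205 R=226
Round 2 (k=50): L=226 R=230
Round 3 (k=40): L=230 R=21
Round 4 (k=12): L=21 R=229
Round 5 (k=29): L=229 R=237
Round 6 (k=31): L=237 R=95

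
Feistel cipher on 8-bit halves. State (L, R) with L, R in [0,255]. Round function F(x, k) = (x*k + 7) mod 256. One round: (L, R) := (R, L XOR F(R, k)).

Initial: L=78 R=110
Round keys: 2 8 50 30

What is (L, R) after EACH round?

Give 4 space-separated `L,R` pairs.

Round 1 (k=2): L=110 R=173
Round 2 (k=8): L=173 R=1
Round 3 (k=50): L=1 R=148
Round 4 (k=30): L=148 R=94

Answer: 110,173 173,1 1,148 148,94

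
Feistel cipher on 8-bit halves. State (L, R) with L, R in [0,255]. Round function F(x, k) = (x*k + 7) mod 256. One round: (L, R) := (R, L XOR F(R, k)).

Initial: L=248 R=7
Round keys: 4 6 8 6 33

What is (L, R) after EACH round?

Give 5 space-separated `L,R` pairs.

Answer: 7,219 219,46 46,172 172,33 33,228

Derivation:
Round 1 (k=4): L=7 R=219
Round 2 (k=6): L=219 R=46
Round 3 (k=8): L=46 R=172
Round 4 (k=6): L=172 R=33
Round 5 (k=33): L=33 R=228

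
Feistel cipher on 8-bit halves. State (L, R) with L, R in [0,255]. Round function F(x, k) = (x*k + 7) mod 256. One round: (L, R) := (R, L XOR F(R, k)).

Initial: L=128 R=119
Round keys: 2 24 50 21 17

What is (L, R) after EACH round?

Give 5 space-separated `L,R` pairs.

Round 1 (k=2): L=119 R=117
Round 2 (k=24): L=117 R=136
Round 3 (k=50): L=136 R=226
Round 4 (k=21): L=226 R=25
Round 5 (k=17): L=25 R=82

Answer: 119,117 117,136 136,226 226,25 25,82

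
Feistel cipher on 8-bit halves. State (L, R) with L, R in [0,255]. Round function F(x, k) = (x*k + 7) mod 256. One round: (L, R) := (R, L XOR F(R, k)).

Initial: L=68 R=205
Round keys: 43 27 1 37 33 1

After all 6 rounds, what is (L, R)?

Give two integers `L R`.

Round 1 (k=43): L=205 R=50
Round 2 (k=27): L=50 R=128
Round 3 (k=1): L=128 R=181
Round 4 (k=37): L=181 R=176
Round 5 (k=33): L=176 R=2
Round 6 (k=1): L=2 R=185

Answer: 2 185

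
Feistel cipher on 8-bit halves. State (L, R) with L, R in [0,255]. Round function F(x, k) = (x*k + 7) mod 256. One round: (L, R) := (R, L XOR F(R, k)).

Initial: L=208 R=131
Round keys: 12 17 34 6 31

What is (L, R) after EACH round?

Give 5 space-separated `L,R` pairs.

Round 1 (k=12): L=131 R=251
Round 2 (k=17): L=251 R=49
Round 3 (k=34): L=49 R=114
Round 4 (k=6): L=114 R=130
Round 5 (k=31): L=130 R=183

Answer: 131,251 251,49 49,114 114,130 130,183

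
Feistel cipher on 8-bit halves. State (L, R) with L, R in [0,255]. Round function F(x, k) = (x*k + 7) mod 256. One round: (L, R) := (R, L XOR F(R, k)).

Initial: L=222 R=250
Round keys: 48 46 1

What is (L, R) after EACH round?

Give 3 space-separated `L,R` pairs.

Round 1 (k=48): L=250 R=57
Round 2 (k=46): L=57 R=191
Round 3 (k=1): L=191 R=255

Answer: 250,57 57,191 191,255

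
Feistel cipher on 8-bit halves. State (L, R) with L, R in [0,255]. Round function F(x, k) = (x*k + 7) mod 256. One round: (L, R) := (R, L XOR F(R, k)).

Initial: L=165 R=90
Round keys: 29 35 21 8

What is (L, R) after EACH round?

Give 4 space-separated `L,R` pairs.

Round 1 (k=29): L=90 R=156
Round 2 (k=35): L=156 R=1
Round 3 (k=21): L=1 R=128
Round 4 (k=8): L=128 R=6

Answer: 90,156 156,1 1,128 128,6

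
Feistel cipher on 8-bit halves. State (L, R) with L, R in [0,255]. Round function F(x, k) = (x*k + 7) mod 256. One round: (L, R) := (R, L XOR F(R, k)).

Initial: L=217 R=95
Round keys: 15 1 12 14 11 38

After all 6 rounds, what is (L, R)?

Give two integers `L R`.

Answer: 137 185

Derivation:
Round 1 (k=15): L=95 R=65
Round 2 (k=1): L=65 R=23
Round 3 (k=12): L=23 R=90
Round 4 (k=14): L=90 R=228
Round 5 (k=11): L=228 R=137
Round 6 (k=38): L=137 R=185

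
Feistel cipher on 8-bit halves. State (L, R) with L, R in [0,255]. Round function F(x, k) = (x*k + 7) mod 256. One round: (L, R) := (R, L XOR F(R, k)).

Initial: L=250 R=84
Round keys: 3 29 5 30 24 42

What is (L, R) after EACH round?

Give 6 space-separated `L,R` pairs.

Answer: 84,249 249,104 104,246 246,179 179,57 57,210

Derivation:
Round 1 (k=3): L=84 R=249
Round 2 (k=29): L=249 R=104
Round 3 (k=5): L=104 R=246
Round 4 (k=30): L=246 R=179
Round 5 (k=24): L=179 R=57
Round 6 (k=42): L=57 R=210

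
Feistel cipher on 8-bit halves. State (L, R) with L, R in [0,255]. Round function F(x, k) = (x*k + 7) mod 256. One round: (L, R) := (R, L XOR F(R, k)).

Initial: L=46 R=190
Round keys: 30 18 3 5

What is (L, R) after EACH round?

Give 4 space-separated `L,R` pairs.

Round 1 (k=30): L=190 R=101
Round 2 (k=18): L=101 R=159
Round 3 (k=3): L=159 R=129
Round 4 (k=5): L=129 R=19

Answer: 190,101 101,159 159,129 129,19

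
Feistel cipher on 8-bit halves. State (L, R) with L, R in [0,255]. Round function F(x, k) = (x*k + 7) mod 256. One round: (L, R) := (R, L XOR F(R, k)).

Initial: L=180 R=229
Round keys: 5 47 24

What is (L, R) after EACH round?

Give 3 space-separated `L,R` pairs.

Answer: 229,52 52,118 118,35

Derivation:
Round 1 (k=5): L=229 R=52
Round 2 (k=47): L=52 R=118
Round 3 (k=24): L=118 R=35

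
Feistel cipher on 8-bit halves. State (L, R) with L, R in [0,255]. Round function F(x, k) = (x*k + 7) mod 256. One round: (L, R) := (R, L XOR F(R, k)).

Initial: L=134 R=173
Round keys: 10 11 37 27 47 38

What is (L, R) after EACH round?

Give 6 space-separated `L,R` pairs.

Round 1 (k=10): L=173 R=79
Round 2 (k=11): L=79 R=193
Round 3 (k=37): L=193 R=163
Round 4 (k=27): L=163 R=249
Round 5 (k=47): L=249 R=29
Round 6 (k=38): L=29 R=172

Answer: 173,79 79,193 193,163 163,249 249,29 29,172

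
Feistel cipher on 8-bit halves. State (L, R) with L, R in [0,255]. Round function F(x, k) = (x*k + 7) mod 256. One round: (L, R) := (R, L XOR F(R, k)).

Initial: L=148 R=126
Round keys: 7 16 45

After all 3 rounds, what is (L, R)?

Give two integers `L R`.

Round 1 (k=7): L=126 R=237
Round 2 (k=16): L=237 R=169
Round 3 (k=45): L=169 R=81

Answer: 169 81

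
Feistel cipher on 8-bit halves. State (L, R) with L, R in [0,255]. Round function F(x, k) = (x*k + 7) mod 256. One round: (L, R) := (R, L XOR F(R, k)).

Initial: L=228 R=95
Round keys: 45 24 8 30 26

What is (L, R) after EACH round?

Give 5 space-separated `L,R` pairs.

Answer: 95,94 94,136 136,25 25,125 125,160

Derivation:
Round 1 (k=45): L=95 R=94
Round 2 (k=24): L=94 R=136
Round 3 (k=8): L=136 R=25
Round 4 (k=30): L=25 R=125
Round 5 (k=26): L=125 R=160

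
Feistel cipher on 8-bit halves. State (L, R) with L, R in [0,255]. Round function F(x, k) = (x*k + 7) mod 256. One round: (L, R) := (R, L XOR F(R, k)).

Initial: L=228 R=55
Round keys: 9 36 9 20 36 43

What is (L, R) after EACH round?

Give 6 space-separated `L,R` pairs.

Answer: 55,18 18,184 184,109 109,51 51,94 94,226

Derivation:
Round 1 (k=9): L=55 R=18
Round 2 (k=36): L=18 R=184
Round 3 (k=9): L=184 R=109
Round 4 (k=20): L=109 R=51
Round 5 (k=36): L=51 R=94
Round 6 (k=43): L=94 R=226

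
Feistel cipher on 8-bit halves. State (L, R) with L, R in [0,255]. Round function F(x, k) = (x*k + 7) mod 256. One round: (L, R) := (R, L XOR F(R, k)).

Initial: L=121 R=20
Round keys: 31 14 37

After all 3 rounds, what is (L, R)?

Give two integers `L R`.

Round 1 (k=31): L=20 R=10
Round 2 (k=14): L=10 R=135
Round 3 (k=37): L=135 R=128

Answer: 135 128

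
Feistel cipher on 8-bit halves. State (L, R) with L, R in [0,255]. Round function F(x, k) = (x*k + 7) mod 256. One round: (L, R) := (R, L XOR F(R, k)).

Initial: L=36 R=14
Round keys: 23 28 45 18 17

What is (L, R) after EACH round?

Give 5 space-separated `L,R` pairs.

Round 1 (k=23): L=14 R=109
Round 2 (k=28): L=109 R=253
Round 3 (k=45): L=253 R=237
Round 4 (k=18): L=237 R=76
Round 5 (k=17): L=76 R=254

Answer: 14,109 109,253 253,237 237,76 76,254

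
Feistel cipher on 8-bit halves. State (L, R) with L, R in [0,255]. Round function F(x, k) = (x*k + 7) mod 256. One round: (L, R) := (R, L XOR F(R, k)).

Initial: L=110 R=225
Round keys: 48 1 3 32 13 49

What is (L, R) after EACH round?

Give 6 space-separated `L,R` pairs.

Answer: 225,89 89,129 129,211 211,230 230,102 102,107

Derivation:
Round 1 (k=48): L=225 R=89
Round 2 (k=1): L=89 R=129
Round 3 (k=3): L=129 R=211
Round 4 (k=32): L=211 R=230
Round 5 (k=13): L=230 R=102
Round 6 (k=49): L=102 R=107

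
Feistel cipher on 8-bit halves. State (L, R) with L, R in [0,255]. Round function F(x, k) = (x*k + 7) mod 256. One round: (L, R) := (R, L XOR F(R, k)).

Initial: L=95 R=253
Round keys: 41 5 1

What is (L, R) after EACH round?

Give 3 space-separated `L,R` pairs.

Answer: 253,211 211,219 219,49

Derivation:
Round 1 (k=41): L=253 R=211
Round 2 (k=5): L=211 R=219
Round 3 (k=1): L=219 R=49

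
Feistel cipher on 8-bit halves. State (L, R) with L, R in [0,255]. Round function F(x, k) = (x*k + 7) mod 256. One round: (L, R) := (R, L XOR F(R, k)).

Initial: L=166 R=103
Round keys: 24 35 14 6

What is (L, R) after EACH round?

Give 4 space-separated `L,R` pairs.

Round 1 (k=24): L=103 R=9
Round 2 (k=35): L=9 R=37
Round 3 (k=14): L=37 R=4
Round 4 (k=6): L=4 R=58

Answer: 103,9 9,37 37,4 4,58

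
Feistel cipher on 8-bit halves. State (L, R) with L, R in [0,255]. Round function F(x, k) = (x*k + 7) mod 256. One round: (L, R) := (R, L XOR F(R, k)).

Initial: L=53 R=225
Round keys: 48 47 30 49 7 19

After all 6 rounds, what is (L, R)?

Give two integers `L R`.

Answer: 106 149

Derivation:
Round 1 (k=48): L=225 R=2
Round 2 (k=47): L=2 R=132
Round 3 (k=30): L=132 R=125
Round 4 (k=49): L=125 R=112
Round 5 (k=7): L=112 R=106
Round 6 (k=19): L=106 R=149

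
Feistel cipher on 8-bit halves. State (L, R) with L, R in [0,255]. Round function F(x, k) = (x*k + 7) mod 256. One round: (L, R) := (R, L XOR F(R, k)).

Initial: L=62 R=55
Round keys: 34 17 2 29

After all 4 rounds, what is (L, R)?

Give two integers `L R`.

Answer: 90 44

Derivation:
Round 1 (k=34): L=55 R=107
Round 2 (k=17): L=107 R=21
Round 3 (k=2): L=21 R=90
Round 4 (k=29): L=90 R=44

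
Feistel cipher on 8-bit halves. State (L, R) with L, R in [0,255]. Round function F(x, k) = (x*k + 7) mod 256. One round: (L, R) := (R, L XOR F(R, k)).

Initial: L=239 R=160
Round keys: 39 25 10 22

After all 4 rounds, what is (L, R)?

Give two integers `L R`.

Answer: 213 186

Derivation:
Round 1 (k=39): L=160 R=136
Round 2 (k=25): L=136 R=239
Round 3 (k=10): L=239 R=213
Round 4 (k=22): L=213 R=186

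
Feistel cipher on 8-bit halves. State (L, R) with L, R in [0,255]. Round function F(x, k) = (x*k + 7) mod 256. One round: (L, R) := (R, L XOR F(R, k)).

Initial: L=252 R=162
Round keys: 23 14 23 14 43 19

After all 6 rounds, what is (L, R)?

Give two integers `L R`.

Round 1 (k=23): L=162 R=105
Round 2 (k=14): L=105 R=103
Round 3 (k=23): L=103 R=33
Round 4 (k=14): L=33 R=178
Round 5 (k=43): L=178 R=204
Round 6 (k=19): L=204 R=153

Answer: 204 153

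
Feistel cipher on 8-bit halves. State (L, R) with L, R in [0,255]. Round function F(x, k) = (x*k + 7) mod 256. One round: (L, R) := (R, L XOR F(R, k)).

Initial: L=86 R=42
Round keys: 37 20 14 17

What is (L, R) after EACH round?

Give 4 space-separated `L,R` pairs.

Round 1 (k=37): L=42 R=79
Round 2 (k=20): L=79 R=25
Round 3 (k=14): L=25 R=42
Round 4 (k=17): L=42 R=200

Answer: 42,79 79,25 25,42 42,200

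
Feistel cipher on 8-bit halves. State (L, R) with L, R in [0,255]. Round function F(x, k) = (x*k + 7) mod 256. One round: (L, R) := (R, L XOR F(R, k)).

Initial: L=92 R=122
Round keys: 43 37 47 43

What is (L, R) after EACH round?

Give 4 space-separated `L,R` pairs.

Answer: 122,217 217,30 30,80 80,105

Derivation:
Round 1 (k=43): L=122 R=217
Round 2 (k=37): L=217 R=30
Round 3 (k=47): L=30 R=80
Round 4 (k=43): L=80 R=105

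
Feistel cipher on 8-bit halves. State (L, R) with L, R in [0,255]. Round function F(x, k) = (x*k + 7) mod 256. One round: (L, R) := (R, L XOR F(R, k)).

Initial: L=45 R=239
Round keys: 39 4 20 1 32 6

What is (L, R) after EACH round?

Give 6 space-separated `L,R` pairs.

Round 1 (k=39): L=239 R=93
Round 2 (k=4): L=93 R=148
Round 3 (k=20): L=148 R=202
Round 4 (k=1): L=202 R=69
Round 5 (k=32): L=69 R=109
Round 6 (k=6): L=109 R=208

Answer: 239,93 93,148 148,202 202,69 69,109 109,208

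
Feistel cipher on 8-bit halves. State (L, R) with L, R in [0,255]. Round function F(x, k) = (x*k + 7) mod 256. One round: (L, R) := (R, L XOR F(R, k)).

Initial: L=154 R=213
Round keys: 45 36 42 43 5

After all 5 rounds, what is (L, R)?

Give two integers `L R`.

Answer: 112 158

Derivation:
Round 1 (k=45): L=213 R=226
Round 2 (k=36): L=226 R=26
Round 3 (k=42): L=26 R=169
Round 4 (k=43): L=169 R=112
Round 5 (k=5): L=112 R=158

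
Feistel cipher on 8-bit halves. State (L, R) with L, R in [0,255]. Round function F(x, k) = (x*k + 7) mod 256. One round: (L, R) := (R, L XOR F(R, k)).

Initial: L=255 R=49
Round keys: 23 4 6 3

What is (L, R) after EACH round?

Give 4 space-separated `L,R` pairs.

Answer: 49,145 145,122 122,114 114,39

Derivation:
Round 1 (k=23): L=49 R=145
Round 2 (k=4): L=145 R=122
Round 3 (k=6): L=122 R=114
Round 4 (k=3): L=114 R=39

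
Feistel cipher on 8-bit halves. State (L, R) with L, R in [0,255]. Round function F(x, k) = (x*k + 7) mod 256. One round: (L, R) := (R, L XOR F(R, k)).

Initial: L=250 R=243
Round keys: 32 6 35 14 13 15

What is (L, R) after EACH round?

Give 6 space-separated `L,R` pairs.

Answer: 243,157 157,70 70,4 4,121 121,40 40,38

Derivation:
Round 1 (k=32): L=243 R=157
Round 2 (k=6): L=157 R=70
Round 3 (k=35): L=70 R=4
Round 4 (k=14): L=4 R=121
Round 5 (k=13): L=121 R=40
Round 6 (k=15): L=40 R=38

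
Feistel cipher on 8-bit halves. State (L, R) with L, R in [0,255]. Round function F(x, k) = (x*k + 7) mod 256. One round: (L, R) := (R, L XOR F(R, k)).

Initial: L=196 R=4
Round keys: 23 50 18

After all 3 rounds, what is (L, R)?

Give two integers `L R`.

Answer: 161 254

Derivation:
Round 1 (k=23): L=4 R=167
Round 2 (k=50): L=167 R=161
Round 3 (k=18): L=161 R=254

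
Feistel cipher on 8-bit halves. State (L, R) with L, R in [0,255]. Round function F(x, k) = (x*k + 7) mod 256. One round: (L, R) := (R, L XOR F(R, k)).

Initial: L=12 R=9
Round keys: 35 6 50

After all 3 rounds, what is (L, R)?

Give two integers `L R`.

Answer: 210 69

Derivation:
Round 1 (k=35): L=9 R=78
Round 2 (k=6): L=78 R=210
Round 3 (k=50): L=210 R=69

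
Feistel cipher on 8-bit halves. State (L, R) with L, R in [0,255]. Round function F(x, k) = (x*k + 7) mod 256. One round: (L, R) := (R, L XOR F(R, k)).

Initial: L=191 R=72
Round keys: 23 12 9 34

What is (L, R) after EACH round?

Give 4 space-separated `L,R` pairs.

Answer: 72,192 192,79 79,14 14,172

Derivation:
Round 1 (k=23): L=72 R=192
Round 2 (k=12): L=192 R=79
Round 3 (k=9): L=79 R=14
Round 4 (k=34): L=14 R=172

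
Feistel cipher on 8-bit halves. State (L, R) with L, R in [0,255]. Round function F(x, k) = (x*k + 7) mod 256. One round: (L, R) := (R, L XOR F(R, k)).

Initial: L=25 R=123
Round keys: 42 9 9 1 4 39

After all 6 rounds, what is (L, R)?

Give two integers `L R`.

Round 1 (k=42): L=123 R=44
Round 2 (k=9): L=44 R=232
Round 3 (k=9): L=232 R=3
Round 4 (k=1): L=3 R=226
Round 5 (k=4): L=226 R=140
Round 6 (k=39): L=140 R=185

Answer: 140 185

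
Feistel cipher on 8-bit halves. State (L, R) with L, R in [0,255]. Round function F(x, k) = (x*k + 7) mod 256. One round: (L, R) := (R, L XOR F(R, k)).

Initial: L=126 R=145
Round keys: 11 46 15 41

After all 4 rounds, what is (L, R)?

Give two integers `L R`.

Answer: 181 90

Derivation:
Round 1 (k=11): L=145 R=60
Round 2 (k=46): L=60 R=94
Round 3 (k=15): L=94 R=181
Round 4 (k=41): L=181 R=90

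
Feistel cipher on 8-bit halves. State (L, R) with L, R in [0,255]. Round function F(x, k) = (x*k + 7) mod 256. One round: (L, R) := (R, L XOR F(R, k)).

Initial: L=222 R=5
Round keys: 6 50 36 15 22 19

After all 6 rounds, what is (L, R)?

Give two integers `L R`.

Round 1 (k=6): L=5 R=251
Round 2 (k=50): L=251 R=8
Round 3 (k=36): L=8 R=220
Round 4 (k=15): L=220 R=227
Round 5 (k=22): L=227 R=85
Round 6 (k=19): L=85 R=181

Answer: 85 181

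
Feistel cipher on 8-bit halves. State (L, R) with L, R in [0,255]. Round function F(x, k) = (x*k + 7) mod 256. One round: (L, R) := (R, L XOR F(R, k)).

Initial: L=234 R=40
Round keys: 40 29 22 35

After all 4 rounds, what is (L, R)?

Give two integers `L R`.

Round 1 (k=40): L=40 R=173
Round 2 (k=29): L=173 R=136
Round 3 (k=22): L=136 R=26
Round 4 (k=35): L=26 R=29

Answer: 26 29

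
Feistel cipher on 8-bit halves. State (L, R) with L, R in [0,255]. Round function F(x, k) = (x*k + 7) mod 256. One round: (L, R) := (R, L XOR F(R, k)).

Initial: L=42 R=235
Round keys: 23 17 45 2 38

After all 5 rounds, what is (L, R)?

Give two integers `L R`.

Answer: 147 154

Derivation:
Round 1 (k=23): L=235 R=14
Round 2 (k=17): L=14 R=30
Round 3 (k=45): L=30 R=67
Round 4 (k=2): L=67 R=147
Round 5 (k=38): L=147 R=154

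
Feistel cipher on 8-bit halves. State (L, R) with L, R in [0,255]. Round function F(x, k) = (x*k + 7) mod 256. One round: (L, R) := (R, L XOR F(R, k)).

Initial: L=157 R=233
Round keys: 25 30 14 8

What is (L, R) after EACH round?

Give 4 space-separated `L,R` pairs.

Round 1 (k=25): L=233 R=85
Round 2 (k=30): L=85 R=20
Round 3 (k=14): L=20 R=74
Round 4 (k=8): L=74 R=67

Answer: 233,85 85,20 20,74 74,67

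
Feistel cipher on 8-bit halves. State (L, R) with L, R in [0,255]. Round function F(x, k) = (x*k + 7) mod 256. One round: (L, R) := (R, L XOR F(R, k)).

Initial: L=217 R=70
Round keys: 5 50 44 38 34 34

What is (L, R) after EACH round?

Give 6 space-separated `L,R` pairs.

Answer: 70,188 188,249 249,111 111,120 120,152 152,79

Derivation:
Round 1 (k=5): L=70 R=188
Round 2 (k=50): L=188 R=249
Round 3 (k=44): L=249 R=111
Round 4 (k=38): L=111 R=120
Round 5 (k=34): L=120 R=152
Round 6 (k=34): L=152 R=79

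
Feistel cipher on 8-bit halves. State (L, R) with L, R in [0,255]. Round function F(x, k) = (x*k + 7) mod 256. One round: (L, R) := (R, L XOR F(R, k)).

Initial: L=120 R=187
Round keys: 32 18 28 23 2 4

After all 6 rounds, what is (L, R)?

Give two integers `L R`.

Round 1 (k=32): L=187 R=31
Round 2 (k=18): L=31 R=142
Round 3 (k=28): L=142 R=144
Round 4 (k=23): L=144 R=121
Round 5 (k=2): L=121 R=105
Round 6 (k=4): L=105 R=210

Answer: 105 210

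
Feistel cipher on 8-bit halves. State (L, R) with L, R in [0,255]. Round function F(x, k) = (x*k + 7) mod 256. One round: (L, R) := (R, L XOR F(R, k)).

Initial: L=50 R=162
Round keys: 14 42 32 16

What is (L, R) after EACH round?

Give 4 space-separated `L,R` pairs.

Answer: 162,209 209,243 243,182 182,148

Derivation:
Round 1 (k=14): L=162 R=209
Round 2 (k=42): L=209 R=243
Round 3 (k=32): L=243 R=182
Round 4 (k=16): L=182 R=148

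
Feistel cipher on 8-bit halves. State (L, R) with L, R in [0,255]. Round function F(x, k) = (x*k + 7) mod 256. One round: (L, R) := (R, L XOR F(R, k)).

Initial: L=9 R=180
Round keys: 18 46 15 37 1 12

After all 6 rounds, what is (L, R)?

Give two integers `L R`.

Round 1 (k=18): L=180 R=166
Round 2 (k=46): L=166 R=111
Round 3 (k=15): L=111 R=46
Round 4 (k=37): L=46 R=194
Round 5 (k=1): L=194 R=231
Round 6 (k=12): L=231 R=25

Answer: 231 25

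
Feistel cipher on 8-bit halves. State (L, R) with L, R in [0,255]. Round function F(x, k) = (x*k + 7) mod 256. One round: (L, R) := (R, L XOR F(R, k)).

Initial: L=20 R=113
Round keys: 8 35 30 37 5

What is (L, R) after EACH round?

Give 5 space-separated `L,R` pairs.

Round 1 (k=8): L=113 R=155
Round 2 (k=35): L=155 R=73
Round 3 (k=30): L=73 R=14
Round 4 (k=37): L=14 R=68
Round 5 (k=5): L=68 R=85

Answer: 113,155 155,73 73,14 14,68 68,85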